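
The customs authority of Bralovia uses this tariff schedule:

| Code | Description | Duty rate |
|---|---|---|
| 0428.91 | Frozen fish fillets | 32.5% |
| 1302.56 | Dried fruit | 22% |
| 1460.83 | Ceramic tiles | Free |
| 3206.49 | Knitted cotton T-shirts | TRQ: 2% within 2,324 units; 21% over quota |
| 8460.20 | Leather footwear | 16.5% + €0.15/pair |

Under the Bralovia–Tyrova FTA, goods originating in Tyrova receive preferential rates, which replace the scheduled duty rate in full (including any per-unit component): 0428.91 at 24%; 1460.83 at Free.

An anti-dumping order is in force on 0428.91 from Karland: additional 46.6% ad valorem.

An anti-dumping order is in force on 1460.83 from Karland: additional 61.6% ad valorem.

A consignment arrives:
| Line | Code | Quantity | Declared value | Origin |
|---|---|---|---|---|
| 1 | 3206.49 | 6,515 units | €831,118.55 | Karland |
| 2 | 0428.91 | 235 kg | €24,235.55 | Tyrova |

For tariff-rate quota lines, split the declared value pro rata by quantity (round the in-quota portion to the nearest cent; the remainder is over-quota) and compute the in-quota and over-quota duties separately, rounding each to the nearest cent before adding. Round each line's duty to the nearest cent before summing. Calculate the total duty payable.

Line 1 (3206.49, Karland, 6,515 units, €831,118.55):
Code 3206.49 is under a tariff-rate quota (threshold 2,324 units). In-quota: 2,324 units at 2%; over-quota: 4,191 units at 21%.
Pro-rata value split: in-quota = €831,118.55 × 2,324/6,515 = €296,472.68; over-quota = €831,118.55 − €296,472.68 = €534,645.87.
In-quota duty = €296,472.68 × 2% = €5,929.45. Over-quota duty = €534,645.87 × 21% = €112,275.63.
Line duty = €5,929.45 + €112,275.63 = €118,205.08.
Line 2 (0428.91, Tyrova, 235 kg, €24,235.55):
Base rate for 0428.91 is 32.5%.
Origin Tyrova qualifies under the Bralovia–Tyrova agreement and 0428.91 is covered: preferential rate 24% applies instead.
The additional-duty order on 0428.91 targets Karland, not Tyrova; it does not apply.
Duty = €24,235.55 × 24% = €5,816.53.
Total = €118,205.08 + €5,816.53 = €124,021.61.

€124,021.61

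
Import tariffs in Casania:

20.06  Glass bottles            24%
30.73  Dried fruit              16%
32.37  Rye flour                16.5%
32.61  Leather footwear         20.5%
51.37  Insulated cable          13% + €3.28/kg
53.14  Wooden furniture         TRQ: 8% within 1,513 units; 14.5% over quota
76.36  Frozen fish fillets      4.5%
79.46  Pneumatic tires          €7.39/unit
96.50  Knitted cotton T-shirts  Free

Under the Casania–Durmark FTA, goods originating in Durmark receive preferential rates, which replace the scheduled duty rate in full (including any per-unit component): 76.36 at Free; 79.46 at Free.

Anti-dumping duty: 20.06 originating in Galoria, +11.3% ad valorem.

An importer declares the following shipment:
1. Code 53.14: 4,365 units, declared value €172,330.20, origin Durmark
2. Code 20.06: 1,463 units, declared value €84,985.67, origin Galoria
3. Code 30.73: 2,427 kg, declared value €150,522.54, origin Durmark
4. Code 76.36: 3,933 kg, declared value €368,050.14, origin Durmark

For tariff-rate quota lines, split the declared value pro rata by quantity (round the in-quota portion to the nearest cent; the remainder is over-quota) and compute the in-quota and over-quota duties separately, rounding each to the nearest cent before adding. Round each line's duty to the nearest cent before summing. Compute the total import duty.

Line 1 (53.14, Durmark, 4,365 units, €172,330.20):
Code 53.14 is under a tariff-rate quota (threshold 1,513 units). In-quota: 1,513 units at 8%; over-quota: 2,852 units at 14.5%.
Pro-rata value split: in-quota = €172,330.20 × 1,513/4,365 = €59,733.24; over-quota = €172,330.20 − €59,733.24 = €112,596.96.
In-quota duty = €59,733.24 × 8% = €4,778.66. Over-quota duty = €112,596.96 × 14.5% = €16,326.56.
Line duty = €4,778.66 + €16,326.56 = €21,105.22.
Line 2 (20.06, Galoria, 1,463 units, €84,985.67):
Base rate for 20.06 is 24%.
Additional duty on 20.06 from Galoria: +11.3%. Applied ad valorem rate: 24% + 11.3% = 35.3%.
Duty = €84,985.67 × 35.3% = €29,999.94.
Line 3 (30.73, Durmark, 2,427 kg, €150,522.54):
Base rate for 30.73 is 16%.
Origin Durmark is the FTA partner but 30.73 is not on the preference list; base rate stands.
Duty = €150,522.54 × 16% = €24,083.61.
Line 4 (76.36, Durmark, 3,933 kg, €368,050.14):
Base rate for 76.36 is 4.5%.
Origin Durmark qualifies under the Casania–Durmark agreement and 76.36 is covered: preferential rate Free applies instead.
Duty = €368,050.14 × 0% = €0.00.
Total = €21,105.22 + €29,999.94 + €24,083.61 + €0.00 = €75,188.77.

€75,188.77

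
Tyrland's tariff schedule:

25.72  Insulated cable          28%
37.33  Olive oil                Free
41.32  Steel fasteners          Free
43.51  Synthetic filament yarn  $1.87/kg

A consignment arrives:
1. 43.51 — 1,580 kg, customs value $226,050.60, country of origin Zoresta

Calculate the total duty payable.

Line 1 (43.51, Zoresta, 1,580 kg, $226,050.60):
Base rate for 43.51 is $1.87/kg.
Duty = 1,580 × $1.87 = $2,954.60.

$2,954.60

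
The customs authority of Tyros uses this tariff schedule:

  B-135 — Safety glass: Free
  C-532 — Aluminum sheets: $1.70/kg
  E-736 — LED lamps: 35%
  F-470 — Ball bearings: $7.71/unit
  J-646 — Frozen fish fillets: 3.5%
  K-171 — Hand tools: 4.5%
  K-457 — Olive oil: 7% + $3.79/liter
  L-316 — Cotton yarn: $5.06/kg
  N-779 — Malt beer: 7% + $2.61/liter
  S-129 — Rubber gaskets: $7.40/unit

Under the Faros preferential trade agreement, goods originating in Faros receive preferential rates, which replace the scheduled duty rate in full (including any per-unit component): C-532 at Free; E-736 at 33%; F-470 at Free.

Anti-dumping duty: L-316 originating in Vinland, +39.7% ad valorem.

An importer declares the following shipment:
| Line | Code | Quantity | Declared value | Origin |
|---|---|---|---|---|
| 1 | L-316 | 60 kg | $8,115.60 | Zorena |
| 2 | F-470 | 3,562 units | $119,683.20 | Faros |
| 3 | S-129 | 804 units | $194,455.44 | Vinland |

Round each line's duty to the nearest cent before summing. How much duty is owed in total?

$6,253.20

Line 1 (L-316, Zorena, 60 kg, $8,115.60):
Base rate for L-316 is $5.06/kg.
The additional-duty order on L-316 targets Vinland, not Zorena; it does not apply.
Duty = 60 × $5.06 = $303.60.
Line 2 (F-470, Faros, 3,562 units, $119,683.20):
Base rate for F-470 is $7.71/unit.
Origin Faros qualifies under the Tyros–Faros agreement and F-470 is covered: preferential rate Free applies instead.
Duty = $119,683.20 × 0% = $0.00.
Line 3 (S-129, Vinland, 804 units, $194,455.44):
Base rate for S-129 is $7.40/unit.
Duty = 804 × $7.40 = $5,949.60.
Total = $303.60 + $0.00 + $5,949.60 = $6,253.20.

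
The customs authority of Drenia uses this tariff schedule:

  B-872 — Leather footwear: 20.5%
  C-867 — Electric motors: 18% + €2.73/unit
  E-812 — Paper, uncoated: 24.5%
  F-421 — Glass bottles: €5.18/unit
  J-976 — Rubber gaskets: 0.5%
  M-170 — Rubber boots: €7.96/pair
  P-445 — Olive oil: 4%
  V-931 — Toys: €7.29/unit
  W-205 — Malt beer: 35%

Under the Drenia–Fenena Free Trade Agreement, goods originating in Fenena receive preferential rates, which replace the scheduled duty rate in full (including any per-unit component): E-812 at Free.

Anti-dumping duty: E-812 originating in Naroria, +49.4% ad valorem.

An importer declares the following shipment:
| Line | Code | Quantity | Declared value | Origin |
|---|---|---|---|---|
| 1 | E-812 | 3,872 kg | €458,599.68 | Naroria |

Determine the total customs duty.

€338,905.16

Line 1 (E-812, Naroria, 3,872 kg, €458,599.68):
Base rate for E-812 is 24.5%.
E-812 has an FTA preferential rate, but origin Naroria is not Fenena; base rate stands.
Additional duty on E-812 from Naroria: +49.4%. Applied ad valorem rate: 24.5% + 49.4% = 73.9%.
Duty = €458,599.68 × 73.9% = €338,905.16.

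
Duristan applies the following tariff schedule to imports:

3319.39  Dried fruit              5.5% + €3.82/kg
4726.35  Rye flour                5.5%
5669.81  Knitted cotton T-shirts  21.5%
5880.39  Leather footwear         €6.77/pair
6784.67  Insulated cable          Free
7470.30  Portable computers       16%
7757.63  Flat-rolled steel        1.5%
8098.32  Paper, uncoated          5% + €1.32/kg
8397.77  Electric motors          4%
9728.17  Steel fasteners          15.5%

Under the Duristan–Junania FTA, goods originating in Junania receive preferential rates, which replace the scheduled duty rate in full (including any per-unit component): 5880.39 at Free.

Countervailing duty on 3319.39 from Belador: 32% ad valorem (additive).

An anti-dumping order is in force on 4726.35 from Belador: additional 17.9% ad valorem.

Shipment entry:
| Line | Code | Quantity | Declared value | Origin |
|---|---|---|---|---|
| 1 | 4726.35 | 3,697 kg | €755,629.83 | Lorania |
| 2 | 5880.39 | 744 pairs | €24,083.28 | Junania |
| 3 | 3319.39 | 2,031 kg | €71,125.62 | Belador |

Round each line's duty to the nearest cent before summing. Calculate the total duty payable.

€75,990.17

Line 1 (4726.35, Lorania, 3,697 kg, €755,629.83):
Base rate for 4726.35 is 5.5%.
The additional-duty order on 4726.35 targets Belador, not Lorania; it does not apply.
Duty = €755,629.83 × 5.5% = €41,559.64.
Line 2 (5880.39, Junania, 744 pairs, €24,083.28):
Base rate for 5880.39 is €6.77/pair.
Origin Junania qualifies under the Duristan–Junania agreement and 5880.39 is covered: preferential rate Free applies instead.
Duty = €24,083.28 × 0% = €0.00.
Line 3 (3319.39, Belador, 2,031 kg, €71,125.62):
Base rate for 3319.39 is 5.5% + €3.82/kg.
Additional duty on 3319.39 from Belador: +32%. Applied ad valorem rate: 5.5% + 32% = 37.5%.
Duty = €71,125.62 × 37.5% + 2,031 × €3.82 = €34,430.53.
Total = €41,559.64 + €0.00 + €34,430.53 = €75,990.17.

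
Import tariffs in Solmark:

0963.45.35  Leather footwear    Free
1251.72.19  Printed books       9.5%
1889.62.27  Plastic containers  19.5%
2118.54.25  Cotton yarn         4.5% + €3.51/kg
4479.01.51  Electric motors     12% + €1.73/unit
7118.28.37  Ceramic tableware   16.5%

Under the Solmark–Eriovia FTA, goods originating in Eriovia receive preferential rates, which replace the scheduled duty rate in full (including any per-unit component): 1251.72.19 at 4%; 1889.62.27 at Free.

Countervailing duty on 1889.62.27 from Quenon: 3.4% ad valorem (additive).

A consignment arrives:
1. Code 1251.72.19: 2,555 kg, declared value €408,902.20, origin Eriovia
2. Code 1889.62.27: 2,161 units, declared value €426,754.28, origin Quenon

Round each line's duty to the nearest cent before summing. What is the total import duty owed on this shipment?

€114,082.82

Line 1 (1251.72.19, Eriovia, 2,555 kg, €408,902.20):
Base rate for 1251.72.19 is 9.5%.
Origin Eriovia qualifies under the Solmark–Eriovia agreement and 1251.72.19 is covered: preferential rate 4% applies instead.
Duty = €408,902.20 × 4% = €16,356.09.
Line 2 (1889.62.27, Quenon, 2,161 units, €426,754.28):
Base rate for 1889.62.27 is 19.5%.
1889.62.27 has an FTA preferential rate, but origin Quenon is not Eriovia; base rate stands.
Additional duty on 1889.62.27 from Quenon: +3.4%. Applied ad valorem rate: 19.5% + 3.4% = 22.9%.
Duty = €426,754.28 × 22.9% = €97,726.73.
Total = €16,356.09 + €97,726.73 = €114,082.82.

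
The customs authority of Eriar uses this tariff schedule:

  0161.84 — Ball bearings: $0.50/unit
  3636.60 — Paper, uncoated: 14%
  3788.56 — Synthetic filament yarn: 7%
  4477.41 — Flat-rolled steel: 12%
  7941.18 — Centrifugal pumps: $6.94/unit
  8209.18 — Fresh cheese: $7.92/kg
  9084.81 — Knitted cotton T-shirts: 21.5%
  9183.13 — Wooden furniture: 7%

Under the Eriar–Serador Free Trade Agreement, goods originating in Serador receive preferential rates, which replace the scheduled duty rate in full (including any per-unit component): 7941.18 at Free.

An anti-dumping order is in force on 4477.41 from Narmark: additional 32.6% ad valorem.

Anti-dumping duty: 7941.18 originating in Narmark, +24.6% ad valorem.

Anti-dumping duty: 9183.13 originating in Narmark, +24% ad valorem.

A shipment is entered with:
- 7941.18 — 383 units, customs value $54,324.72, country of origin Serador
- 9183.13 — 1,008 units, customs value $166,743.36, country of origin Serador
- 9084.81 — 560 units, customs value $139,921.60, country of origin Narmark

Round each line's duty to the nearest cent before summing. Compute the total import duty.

$41,755.18

Line 1 (7941.18, Serador, 383 units, $54,324.72):
Base rate for 7941.18 is $6.94/unit.
Origin Serador qualifies under the Eriar–Serador agreement and 7941.18 is covered: preferential rate Free applies instead.
The additional-duty order on 7941.18 targets Narmark, not Serador; it does not apply.
Duty = $54,324.72 × 0% = $0.00.
Line 2 (9183.13, Serador, 1,008 units, $166,743.36):
Base rate for 9183.13 is 7%.
Origin Serador is the FTA partner but 9183.13 is not on the preference list; base rate stands.
The additional-duty order on 9183.13 targets Narmark, not Serador; it does not apply.
Duty = $166,743.36 × 7% = $11,672.04.
Line 3 (9084.81, Narmark, 560 units, $139,921.60):
Base rate for 9084.81 is 21.5%.
Duty = $139,921.60 × 21.5% = $30,083.14.
Total = $0.00 + $11,672.04 + $30,083.14 = $41,755.18.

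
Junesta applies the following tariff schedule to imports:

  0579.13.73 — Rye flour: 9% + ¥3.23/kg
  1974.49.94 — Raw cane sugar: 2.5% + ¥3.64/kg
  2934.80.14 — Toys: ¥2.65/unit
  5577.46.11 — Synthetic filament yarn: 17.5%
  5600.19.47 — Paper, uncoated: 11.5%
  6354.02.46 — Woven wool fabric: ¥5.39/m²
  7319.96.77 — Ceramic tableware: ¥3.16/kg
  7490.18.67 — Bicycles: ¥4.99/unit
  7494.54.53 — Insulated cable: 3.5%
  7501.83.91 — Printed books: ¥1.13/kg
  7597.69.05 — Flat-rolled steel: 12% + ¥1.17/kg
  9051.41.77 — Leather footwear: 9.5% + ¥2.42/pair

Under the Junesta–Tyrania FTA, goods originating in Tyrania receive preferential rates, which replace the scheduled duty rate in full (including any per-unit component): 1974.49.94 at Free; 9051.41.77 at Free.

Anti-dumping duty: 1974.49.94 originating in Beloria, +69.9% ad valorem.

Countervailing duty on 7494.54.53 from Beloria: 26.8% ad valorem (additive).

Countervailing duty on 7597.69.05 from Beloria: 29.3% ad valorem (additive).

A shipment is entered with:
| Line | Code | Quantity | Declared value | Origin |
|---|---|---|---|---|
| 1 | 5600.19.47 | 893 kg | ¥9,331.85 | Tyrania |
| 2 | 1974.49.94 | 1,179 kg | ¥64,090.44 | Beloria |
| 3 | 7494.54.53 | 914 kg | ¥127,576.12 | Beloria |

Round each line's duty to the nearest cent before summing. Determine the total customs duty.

¥90,421.76

Line 1 (5600.19.47, Tyrania, 893 kg, ¥9,331.85):
Base rate for 5600.19.47 is 11.5%.
Origin Tyrania is the FTA partner but 5600.19.47 is not on the preference list; base rate stands.
Duty = ¥9,331.85 × 11.5% = ¥1,073.16.
Line 2 (1974.49.94, Beloria, 1,179 kg, ¥64,090.44):
Base rate for 1974.49.94 is 2.5% + ¥3.64/kg.
1974.49.94 has an FTA preferential rate, but origin Beloria is not Tyrania; base rate stands.
Additional duty on 1974.49.94 from Beloria: +69.9%. Applied ad valorem rate: 2.5% + 69.9% = 72.4%.
Duty = ¥64,090.44 × 72.4% + 1,179 × ¥3.64 = ¥50,693.04.
Line 3 (7494.54.53, Beloria, 914 kg, ¥127,576.12):
Base rate for 7494.54.53 is 3.5%.
Additional duty on 7494.54.53 from Beloria: +26.8%. Applied ad valorem rate: 3.5% + 26.8% = 30.3%.
Duty = ¥127,576.12 × 30.3% = ¥38,655.56.
Total = ¥1,073.16 + ¥50,693.04 + ¥38,655.56 = ¥90,421.76.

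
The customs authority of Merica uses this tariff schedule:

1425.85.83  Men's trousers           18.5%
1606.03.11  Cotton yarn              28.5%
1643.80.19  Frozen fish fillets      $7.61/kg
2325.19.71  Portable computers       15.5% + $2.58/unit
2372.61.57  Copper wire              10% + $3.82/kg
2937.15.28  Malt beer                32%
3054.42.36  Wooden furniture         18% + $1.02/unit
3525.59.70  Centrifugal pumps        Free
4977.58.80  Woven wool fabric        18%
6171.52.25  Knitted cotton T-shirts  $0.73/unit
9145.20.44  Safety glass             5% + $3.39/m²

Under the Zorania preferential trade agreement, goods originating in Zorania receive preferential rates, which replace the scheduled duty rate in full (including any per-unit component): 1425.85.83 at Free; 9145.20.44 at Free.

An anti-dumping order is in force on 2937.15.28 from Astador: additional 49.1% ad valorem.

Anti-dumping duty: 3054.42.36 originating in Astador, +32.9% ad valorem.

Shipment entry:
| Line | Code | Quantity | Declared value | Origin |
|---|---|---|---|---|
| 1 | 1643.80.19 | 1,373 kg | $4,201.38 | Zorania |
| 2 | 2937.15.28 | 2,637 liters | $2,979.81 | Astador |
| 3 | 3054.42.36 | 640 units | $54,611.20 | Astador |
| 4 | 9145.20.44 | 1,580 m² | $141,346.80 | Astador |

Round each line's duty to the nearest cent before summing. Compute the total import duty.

$53,738.60

Line 1 (1643.80.19, Zorania, 1,373 kg, $4,201.38):
Base rate for 1643.80.19 is $7.61/kg.
Origin Zorania is the FTA partner but 1643.80.19 is not on the preference list; base rate stands.
Duty = 1,373 × $7.61 = $10,448.53.
Line 2 (2937.15.28, Astador, 2,637 liters, $2,979.81):
Base rate for 2937.15.28 is 32%.
Additional duty on 2937.15.28 from Astador: +49.1%. Applied ad valorem rate: 32% + 49.1% = 81.1%.
Duty = $2,979.81 × 81.1% = $2,416.63.
Line 3 (3054.42.36, Astador, 640 units, $54,611.20):
Base rate for 3054.42.36 is 18% + $1.02/unit.
Additional duty on 3054.42.36 from Astador: +32.9%. Applied ad valorem rate: 18% + 32.9% = 50.9%.
Duty = $54,611.20 × 50.9% + 640 × $1.02 = $28,449.90.
Line 4 (9145.20.44, Astador, 1,580 m², $141,346.80):
Base rate for 9145.20.44 is 5% + $3.39/m².
9145.20.44 has an FTA preferential rate, but origin Astador is not Zorania; base rate stands.
Duty = $141,346.80 × 5% + 1,580 × $3.39 = $12,423.54.
Total = $10,448.53 + $2,416.63 + $28,449.90 + $12,423.54 = $53,738.60.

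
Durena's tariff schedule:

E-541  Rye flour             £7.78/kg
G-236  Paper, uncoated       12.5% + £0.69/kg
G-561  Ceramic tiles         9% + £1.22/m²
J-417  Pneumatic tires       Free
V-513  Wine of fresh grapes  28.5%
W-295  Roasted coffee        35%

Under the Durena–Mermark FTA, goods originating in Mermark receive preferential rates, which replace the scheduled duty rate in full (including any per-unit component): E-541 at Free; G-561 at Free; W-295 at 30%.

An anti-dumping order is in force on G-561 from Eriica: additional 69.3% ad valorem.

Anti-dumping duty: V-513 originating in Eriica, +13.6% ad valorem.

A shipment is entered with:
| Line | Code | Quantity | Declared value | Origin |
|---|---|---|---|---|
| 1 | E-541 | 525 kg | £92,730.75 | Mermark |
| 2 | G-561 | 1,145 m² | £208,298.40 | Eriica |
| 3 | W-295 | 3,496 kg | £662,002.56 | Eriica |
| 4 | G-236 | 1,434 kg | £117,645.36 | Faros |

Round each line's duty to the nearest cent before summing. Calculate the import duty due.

Line 1 (E-541, Mermark, 525 kg, £92,730.75):
Base rate for E-541 is £7.78/kg.
Origin Mermark qualifies under the Durena–Mermark agreement and E-541 is covered: preferential rate Free applies instead.
Duty = £92,730.75 × 0% = £0.00.
Line 2 (G-561, Eriica, 1,145 m², £208,298.40):
Base rate for G-561 is 9% + £1.22/m².
G-561 has an FTA preferential rate, but origin Eriica is not Mermark; base rate stands.
Additional duty on G-561 from Eriica: +69.3%. Applied ad valorem rate: 9% + 69.3% = 78.3%.
Duty = £208,298.40 × 78.3% + 1,145 × £1.22 = £164,494.55.
Line 3 (W-295, Eriica, 3,496 kg, £662,002.56):
Base rate for W-295 is 35%.
W-295 has an FTA preferential rate, but origin Eriica is not Mermark; base rate stands.
Duty = £662,002.56 × 35% = £231,700.90.
Line 4 (G-236, Faros, 1,434 kg, £117,645.36):
Base rate for G-236 is 12.5% + £0.69/kg.
Duty = £117,645.36 × 12.5% + 1,434 × £0.69 = £15,695.13.
Total = £0.00 + £164,494.55 + £231,700.90 + £15,695.13 = £411,890.58.

£411,890.58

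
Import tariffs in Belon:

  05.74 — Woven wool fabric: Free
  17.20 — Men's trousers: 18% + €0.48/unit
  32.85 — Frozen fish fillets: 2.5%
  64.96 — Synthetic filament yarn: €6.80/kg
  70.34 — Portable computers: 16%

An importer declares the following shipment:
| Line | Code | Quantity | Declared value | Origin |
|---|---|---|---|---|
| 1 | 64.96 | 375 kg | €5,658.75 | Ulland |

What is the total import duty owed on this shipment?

€2,550.00

Line 1 (64.96, Ulland, 375 kg, €5,658.75):
Base rate for 64.96 is €6.80/kg.
Duty = 375 × €6.80 = €2,550.00.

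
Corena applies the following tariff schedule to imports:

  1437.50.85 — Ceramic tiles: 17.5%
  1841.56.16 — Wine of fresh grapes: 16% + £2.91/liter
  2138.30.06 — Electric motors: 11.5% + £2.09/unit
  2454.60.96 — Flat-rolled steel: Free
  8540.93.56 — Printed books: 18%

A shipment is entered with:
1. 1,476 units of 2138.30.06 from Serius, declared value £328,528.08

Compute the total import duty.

£40,865.57

Line 1 (2138.30.06, Serius, 1,476 units, £328,528.08):
Base rate for 2138.30.06 is 11.5% + £2.09/unit.
Duty = £328,528.08 × 11.5% + 1,476 × £2.09 = £40,865.57.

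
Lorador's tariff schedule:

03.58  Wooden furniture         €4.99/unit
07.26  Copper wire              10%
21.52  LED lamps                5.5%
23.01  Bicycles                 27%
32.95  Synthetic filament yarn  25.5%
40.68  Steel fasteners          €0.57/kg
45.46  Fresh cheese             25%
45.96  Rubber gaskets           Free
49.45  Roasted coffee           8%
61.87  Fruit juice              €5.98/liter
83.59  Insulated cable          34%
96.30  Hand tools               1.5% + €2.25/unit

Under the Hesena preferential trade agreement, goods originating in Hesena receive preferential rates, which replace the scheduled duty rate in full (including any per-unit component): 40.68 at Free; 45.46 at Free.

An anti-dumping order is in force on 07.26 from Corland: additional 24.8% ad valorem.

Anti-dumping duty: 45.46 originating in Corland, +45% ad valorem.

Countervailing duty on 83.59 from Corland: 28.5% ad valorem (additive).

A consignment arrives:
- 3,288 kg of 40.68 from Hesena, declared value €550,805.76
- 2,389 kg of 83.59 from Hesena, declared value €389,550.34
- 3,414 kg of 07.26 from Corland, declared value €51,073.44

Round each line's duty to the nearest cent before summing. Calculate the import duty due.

€150,220.68

Line 1 (40.68, Hesena, 3,288 kg, €550,805.76):
Base rate for 40.68 is €0.57/kg.
Origin Hesena qualifies under the Lorador–Hesena agreement and 40.68 is covered: preferential rate Free applies instead.
Duty = €550,805.76 × 0% = €0.00.
Line 2 (83.59, Hesena, 2,389 kg, €389,550.34):
Base rate for 83.59 is 34%.
Origin Hesena is the FTA partner but 83.59 is not on the preference list; base rate stands.
The additional-duty order on 83.59 targets Corland, not Hesena; it does not apply.
Duty = €389,550.34 × 34% = €132,447.12.
Line 3 (07.26, Corland, 3,414 kg, €51,073.44):
Base rate for 07.26 is 10%.
Additional duty on 07.26 from Corland: +24.8%. Applied ad valorem rate: 10% + 24.8% = 34.8%.
Duty = €51,073.44 × 34.8% = €17,773.56.
Total = €0.00 + €132,447.12 + €17,773.56 = €150,220.68.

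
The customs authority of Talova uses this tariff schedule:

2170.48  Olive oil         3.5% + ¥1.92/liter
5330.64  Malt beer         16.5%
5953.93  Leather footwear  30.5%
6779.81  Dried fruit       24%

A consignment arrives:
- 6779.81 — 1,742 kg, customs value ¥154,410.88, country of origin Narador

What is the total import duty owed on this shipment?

Line 1 (6779.81, Narador, 1,742 kg, ¥154,410.88):
Base rate for 6779.81 is 24%.
Duty = ¥154,410.88 × 24% = ¥37,058.61.

¥37,058.61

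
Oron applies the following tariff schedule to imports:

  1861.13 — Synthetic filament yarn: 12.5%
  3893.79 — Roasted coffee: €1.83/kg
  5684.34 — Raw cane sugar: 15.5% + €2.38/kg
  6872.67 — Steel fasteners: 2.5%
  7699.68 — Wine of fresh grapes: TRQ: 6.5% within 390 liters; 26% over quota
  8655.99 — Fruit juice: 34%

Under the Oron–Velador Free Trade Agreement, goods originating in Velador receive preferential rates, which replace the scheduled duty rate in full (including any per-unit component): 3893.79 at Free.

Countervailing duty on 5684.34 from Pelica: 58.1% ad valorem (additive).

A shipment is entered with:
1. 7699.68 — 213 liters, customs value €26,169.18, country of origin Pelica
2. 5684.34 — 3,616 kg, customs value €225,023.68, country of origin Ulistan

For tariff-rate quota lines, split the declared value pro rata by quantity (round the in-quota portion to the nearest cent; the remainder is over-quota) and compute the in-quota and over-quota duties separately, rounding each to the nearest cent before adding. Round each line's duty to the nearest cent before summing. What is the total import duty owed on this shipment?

€45,185.75

Line 1 (7699.68, Pelica, 213 liters, €26,169.18):
Code 7699.68 is under a tariff-rate quota (threshold 390 liters). Quantity 213 liters is within the quota, so the in-quota rate 6.5% applies to the full value.
Duty = €26,169.18 × 6.5% = €1,701.00.
Line 2 (5684.34, Ulistan, 3,616 kg, €225,023.68):
Base rate for 5684.34 is 15.5% + €2.38/kg.
The additional-duty order on 5684.34 targets Pelica, not Ulistan; it does not apply.
Duty = €225,023.68 × 15.5% + 3,616 × €2.38 = €43,484.75.
Total = €1,701.00 + €43,484.75 = €45,185.75.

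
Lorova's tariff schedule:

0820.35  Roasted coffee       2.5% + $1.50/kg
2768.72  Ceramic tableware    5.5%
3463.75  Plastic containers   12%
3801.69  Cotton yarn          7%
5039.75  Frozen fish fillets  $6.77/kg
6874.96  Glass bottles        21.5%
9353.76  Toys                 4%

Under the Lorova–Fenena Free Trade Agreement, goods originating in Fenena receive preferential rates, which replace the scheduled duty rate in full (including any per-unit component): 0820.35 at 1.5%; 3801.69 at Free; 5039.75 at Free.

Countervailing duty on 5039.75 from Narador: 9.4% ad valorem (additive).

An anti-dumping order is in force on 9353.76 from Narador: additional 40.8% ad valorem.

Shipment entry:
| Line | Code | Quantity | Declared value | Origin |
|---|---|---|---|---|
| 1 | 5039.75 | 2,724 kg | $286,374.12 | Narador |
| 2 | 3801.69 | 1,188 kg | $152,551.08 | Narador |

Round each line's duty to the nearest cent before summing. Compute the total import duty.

$56,039.23

Line 1 (5039.75, Narador, 2,724 kg, $286,374.12):
Base rate for 5039.75 is $6.77/kg.
5039.75 has an FTA preferential rate, but origin Narador is not Fenena; base rate stands.
Additional duty on 5039.75 from Narador: +9.4% ad valorem. Applied ad valorem rate = 9.4%.
Duty = $286,374.12 × 9.4% + 2,724 × $6.77 = $45,360.65.
Line 2 (3801.69, Narador, 1,188 kg, $152,551.08):
Base rate for 3801.69 is 7%.
3801.69 has an FTA preferential rate, but origin Narador is not Fenena; base rate stands.
Duty = $152,551.08 × 7% = $10,678.58.
Total = $45,360.65 + $10,678.58 = $56,039.23.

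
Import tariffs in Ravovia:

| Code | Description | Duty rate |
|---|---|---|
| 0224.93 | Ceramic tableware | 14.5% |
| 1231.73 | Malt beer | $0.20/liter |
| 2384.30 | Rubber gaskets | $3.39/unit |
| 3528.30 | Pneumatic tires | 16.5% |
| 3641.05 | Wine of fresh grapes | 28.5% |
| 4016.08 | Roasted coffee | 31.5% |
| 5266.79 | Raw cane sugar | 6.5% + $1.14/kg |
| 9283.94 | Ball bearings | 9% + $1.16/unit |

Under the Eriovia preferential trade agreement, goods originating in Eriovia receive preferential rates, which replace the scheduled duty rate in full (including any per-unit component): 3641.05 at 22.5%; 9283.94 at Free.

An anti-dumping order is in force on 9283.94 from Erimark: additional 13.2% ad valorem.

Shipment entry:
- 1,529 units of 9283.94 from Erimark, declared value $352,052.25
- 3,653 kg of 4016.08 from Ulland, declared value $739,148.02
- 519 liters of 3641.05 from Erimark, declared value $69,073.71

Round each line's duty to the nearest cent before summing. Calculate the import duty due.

Line 1 (9283.94, Erimark, 1,529 units, $352,052.25):
Base rate for 9283.94 is 9% + $1.16/unit.
9283.94 has an FTA preferential rate, but origin Erimark is not Eriovia; base rate stands.
Additional duty on 9283.94 from Erimark: +13.2%. Applied ad valorem rate: 9% + 13.2% = 22.2%.
Duty = $352,052.25 × 22.2% + 1,529 × $1.16 = $79,929.24.
Line 2 (4016.08, Ulland, 3,653 kg, $739,148.02):
Base rate for 4016.08 is 31.5%.
Duty = $739,148.02 × 31.5% = $232,831.63.
Line 3 (3641.05, Erimark, 519 liters, $69,073.71):
Base rate for 3641.05 is 28.5%.
3641.05 has an FTA preferential rate, but origin Erimark is not Eriovia; base rate stands.
Duty = $69,073.71 × 28.5% = $19,686.01.
Total = $79,929.24 + $232,831.63 + $19,686.01 = $332,446.88.

$332,446.88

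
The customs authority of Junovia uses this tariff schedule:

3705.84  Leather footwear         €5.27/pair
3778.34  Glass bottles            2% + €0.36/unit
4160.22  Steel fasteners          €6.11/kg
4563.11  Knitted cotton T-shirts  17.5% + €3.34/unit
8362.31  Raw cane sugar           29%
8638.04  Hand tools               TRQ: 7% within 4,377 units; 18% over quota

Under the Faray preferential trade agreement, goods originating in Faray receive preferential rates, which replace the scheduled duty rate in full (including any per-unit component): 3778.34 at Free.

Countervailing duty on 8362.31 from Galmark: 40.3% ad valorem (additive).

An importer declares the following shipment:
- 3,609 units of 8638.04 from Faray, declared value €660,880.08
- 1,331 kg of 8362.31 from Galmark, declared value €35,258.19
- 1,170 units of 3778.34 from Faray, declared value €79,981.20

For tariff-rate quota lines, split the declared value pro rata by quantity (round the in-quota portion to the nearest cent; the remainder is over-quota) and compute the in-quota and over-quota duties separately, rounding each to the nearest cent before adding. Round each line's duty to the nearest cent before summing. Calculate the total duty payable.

€70,695.54

Line 1 (8638.04, Faray, 3,609 units, €660,880.08):
Code 8638.04 is under a tariff-rate quota (threshold 4,377 units). Quantity 3,609 units is within the quota, so the in-quota rate 7% applies to the full value.
Duty = €660,880.08 × 7% = €46,261.61.
Line 2 (8362.31, Galmark, 1,331 kg, €35,258.19):
Base rate for 8362.31 is 29%.
Additional duty on 8362.31 from Galmark: +40.3%. Applied ad valorem rate: 29% + 40.3% = 69.3%.
Duty = €35,258.19 × 69.3% = €24,433.93.
Line 3 (3778.34, Faray, 1,170 units, €79,981.20):
Base rate for 3778.34 is 2% + €0.36/unit.
Origin Faray qualifies under the Junovia–Faray agreement and 3778.34 is covered: preferential rate Free applies instead.
Duty = €79,981.20 × 0% = €0.00.
Total = €46,261.61 + €24,433.93 + €0.00 = €70,695.54.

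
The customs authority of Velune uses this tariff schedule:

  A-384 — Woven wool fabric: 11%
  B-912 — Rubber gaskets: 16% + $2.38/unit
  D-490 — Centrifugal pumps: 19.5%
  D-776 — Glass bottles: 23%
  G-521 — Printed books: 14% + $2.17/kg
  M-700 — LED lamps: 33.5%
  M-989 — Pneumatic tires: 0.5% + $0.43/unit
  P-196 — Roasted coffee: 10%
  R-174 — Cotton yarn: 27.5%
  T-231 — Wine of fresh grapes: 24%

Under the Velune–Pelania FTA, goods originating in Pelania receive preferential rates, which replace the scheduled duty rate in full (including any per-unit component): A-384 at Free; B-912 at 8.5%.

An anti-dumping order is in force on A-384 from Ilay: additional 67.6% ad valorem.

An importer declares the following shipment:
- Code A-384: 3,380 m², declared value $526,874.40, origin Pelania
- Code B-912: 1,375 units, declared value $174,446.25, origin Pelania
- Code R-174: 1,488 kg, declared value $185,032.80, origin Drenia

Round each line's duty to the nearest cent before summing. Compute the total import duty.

$65,711.95

Line 1 (A-384, Pelania, 3,380 m², $526,874.40):
Base rate for A-384 is 11%.
Origin Pelania qualifies under the Velune–Pelania agreement and A-384 is covered: preferential rate Free applies instead.
The additional-duty order on A-384 targets Ilay, not Pelania; it does not apply.
Duty = $526,874.40 × 0% = $0.00.
Line 2 (B-912, Pelania, 1,375 units, $174,446.25):
Base rate for B-912 is 16% + $2.38/unit.
Origin Pelania qualifies under the Velune–Pelania agreement and B-912 is covered: preferential rate 8.5% applies instead.
Duty = $174,446.25 × 8.5% = $14,827.93.
Line 3 (R-174, Drenia, 1,488 kg, $185,032.80):
Base rate for R-174 is 27.5%.
Duty = $185,032.80 × 27.5% = $50,884.02.
Total = $0.00 + $14,827.93 + $50,884.02 = $65,711.95.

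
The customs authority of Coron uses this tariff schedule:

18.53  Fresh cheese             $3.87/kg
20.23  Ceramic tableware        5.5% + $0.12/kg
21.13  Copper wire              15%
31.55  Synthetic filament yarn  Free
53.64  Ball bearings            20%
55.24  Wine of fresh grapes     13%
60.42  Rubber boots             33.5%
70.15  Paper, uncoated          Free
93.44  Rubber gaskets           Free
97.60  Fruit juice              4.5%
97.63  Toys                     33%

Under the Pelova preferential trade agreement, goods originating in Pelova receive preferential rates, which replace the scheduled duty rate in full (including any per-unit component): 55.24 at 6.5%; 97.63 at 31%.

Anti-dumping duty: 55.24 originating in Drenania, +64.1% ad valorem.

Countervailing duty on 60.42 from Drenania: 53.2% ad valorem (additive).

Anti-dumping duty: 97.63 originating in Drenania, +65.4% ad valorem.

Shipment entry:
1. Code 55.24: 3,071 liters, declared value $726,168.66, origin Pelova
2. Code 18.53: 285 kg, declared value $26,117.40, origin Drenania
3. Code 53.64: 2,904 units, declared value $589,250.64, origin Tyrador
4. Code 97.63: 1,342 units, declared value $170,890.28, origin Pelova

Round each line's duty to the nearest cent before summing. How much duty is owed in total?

$219,130.03

Line 1 (55.24, Pelova, 3,071 liters, $726,168.66):
Base rate for 55.24 is 13%.
Origin Pelova qualifies under the Coron–Pelova agreement and 55.24 is covered: preferential rate 6.5% applies instead.
The additional-duty order on 55.24 targets Drenania, not Pelova; it does not apply.
Duty = $726,168.66 × 6.5% = $47,200.96.
Line 2 (18.53, Drenania, 285 kg, $26,117.40):
Base rate for 18.53 is $3.87/kg.
Duty = 285 × $3.87 = $1,102.95.
Line 3 (53.64, Tyrador, 2,904 units, $589,250.64):
Base rate for 53.64 is 20%.
Duty = $589,250.64 × 20% = $117,850.13.
Line 4 (97.63, Pelova, 1,342 units, $170,890.28):
Base rate for 97.63 is 33%.
Origin Pelova qualifies under the Coron–Pelova agreement and 97.63 is covered: preferential rate 31% applies instead.
The additional-duty order on 97.63 targets Drenania, not Pelova; it does not apply.
Duty = $170,890.28 × 31% = $52,975.99.
Total = $47,200.96 + $1,102.95 + $117,850.13 + $52,975.99 = $219,130.03.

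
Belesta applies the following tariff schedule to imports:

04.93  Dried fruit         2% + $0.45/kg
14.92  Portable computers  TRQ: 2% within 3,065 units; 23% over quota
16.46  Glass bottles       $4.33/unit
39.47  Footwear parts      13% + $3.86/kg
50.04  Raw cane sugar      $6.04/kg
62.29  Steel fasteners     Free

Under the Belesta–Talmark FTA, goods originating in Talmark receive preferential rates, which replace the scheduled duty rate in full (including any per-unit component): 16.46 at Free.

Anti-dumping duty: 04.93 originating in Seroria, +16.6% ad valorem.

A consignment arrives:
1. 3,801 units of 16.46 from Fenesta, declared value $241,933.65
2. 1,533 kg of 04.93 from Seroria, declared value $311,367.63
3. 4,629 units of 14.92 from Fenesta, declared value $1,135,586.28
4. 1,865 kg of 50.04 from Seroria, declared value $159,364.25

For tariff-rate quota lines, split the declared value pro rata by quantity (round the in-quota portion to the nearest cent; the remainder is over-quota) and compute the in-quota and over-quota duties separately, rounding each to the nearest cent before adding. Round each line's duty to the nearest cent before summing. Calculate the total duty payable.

$189,611.79

Line 1 (16.46, Fenesta, 3,801 units, $241,933.65):
Base rate for 16.46 is $4.33/unit.
16.46 has an FTA preferential rate, but origin Fenesta is not Talmark; base rate stands.
Duty = 3,801 × $4.33 = $16,458.33.
Line 2 (04.93, Seroria, 1,533 kg, $311,367.63):
Base rate for 04.93 is 2% + $0.45/kg.
Additional duty on 04.93 from Seroria: +16.6%. Applied ad valorem rate: 2% + 16.6% = 18.6%.
Duty = $311,367.63 × 18.6% + 1,533 × $0.45 = $58,604.23.
Line 3 (14.92, Fenesta, 4,629 units, $1,135,586.28):
Code 14.92 is under a tariff-rate quota (threshold 3,065 units). In-quota: 3,065 units at 2%; over-quota: 1,564 units at 23%.
Pro-rata value split: in-quota = $1,135,586.28 × 3,065/4,629 = $751,905.80; over-quota = $1,135,586.28 − $751,905.80 = $383,680.48.
In-quota duty = $751,905.80 × 2% = $15,038.12. Over-quota duty = $383,680.48 × 23% = $88,246.51.
Line duty = $15,038.12 + $88,246.51 = $103,284.63.
Line 4 (50.04, Seroria, 1,865 kg, $159,364.25):
Base rate for 50.04 is $6.04/kg.
Duty = 1,865 × $6.04 = $11,264.60.
Total = $16,458.33 + $58,604.23 + $103,284.63 + $11,264.60 = $189,611.79.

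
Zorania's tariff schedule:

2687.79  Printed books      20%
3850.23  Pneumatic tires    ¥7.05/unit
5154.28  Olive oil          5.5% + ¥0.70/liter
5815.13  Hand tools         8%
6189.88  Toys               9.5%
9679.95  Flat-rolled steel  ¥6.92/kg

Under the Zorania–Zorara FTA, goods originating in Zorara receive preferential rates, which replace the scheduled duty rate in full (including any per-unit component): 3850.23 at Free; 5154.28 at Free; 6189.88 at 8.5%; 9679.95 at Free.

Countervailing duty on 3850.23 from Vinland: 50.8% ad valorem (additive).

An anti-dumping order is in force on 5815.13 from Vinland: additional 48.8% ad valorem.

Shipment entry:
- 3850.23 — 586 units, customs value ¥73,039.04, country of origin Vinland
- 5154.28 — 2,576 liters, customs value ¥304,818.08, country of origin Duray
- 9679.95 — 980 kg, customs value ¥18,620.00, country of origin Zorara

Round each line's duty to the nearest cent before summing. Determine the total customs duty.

¥59,803.32

Line 1 (3850.23, Vinland, 586 units, ¥73,039.04):
Base rate for 3850.23 is ¥7.05/unit.
3850.23 has an FTA preferential rate, but origin Vinland is not Zorara; base rate stands.
Additional duty on 3850.23 from Vinland: +50.8% ad valorem. Applied ad valorem rate = 50.8%.
Duty = ¥73,039.04 × 50.8% + 586 × ¥7.05 = ¥41,235.13.
Line 2 (5154.28, Duray, 2,576 liters, ¥304,818.08):
Base rate for 5154.28 is 5.5% + ¥0.70/liter.
5154.28 has an FTA preferential rate, but origin Duray is not Zorara; base rate stands.
Duty = ¥304,818.08 × 5.5% + 2,576 × ¥0.70 = ¥18,568.19.
Line 3 (9679.95, Zorara, 980 kg, ¥18,620.00):
Base rate for 9679.95 is ¥6.92/kg.
Origin Zorara qualifies under the Zorania–Zorara agreement and 9679.95 is covered: preferential rate Free applies instead.
Duty = ¥18,620.00 × 0% = ¥0.00.
Total = ¥41,235.13 + ¥18,568.19 + ¥0.00 = ¥59,803.32.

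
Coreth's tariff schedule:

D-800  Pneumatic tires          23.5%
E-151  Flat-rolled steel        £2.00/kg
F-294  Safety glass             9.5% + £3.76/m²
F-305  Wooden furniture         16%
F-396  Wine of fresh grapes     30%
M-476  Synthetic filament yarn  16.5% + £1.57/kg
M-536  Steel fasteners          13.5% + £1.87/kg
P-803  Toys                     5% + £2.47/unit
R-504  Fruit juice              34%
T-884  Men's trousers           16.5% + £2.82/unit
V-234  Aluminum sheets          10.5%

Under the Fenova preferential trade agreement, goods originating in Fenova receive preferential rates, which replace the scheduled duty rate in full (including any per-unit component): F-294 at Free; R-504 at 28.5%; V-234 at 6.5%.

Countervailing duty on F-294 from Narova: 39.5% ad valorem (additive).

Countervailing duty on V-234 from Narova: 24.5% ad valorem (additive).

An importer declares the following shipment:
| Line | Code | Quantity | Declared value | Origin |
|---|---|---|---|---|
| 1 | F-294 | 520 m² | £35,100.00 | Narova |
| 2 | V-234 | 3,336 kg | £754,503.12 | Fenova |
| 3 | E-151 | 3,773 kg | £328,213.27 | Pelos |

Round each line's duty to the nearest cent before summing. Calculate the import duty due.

£75,742.90

Line 1 (F-294, Narova, 520 m², £35,100.00):
Base rate for F-294 is 9.5% + £3.76/m².
F-294 has an FTA preferential rate, but origin Narova is not Fenova; base rate stands.
Additional duty on F-294 from Narova: +39.5%. Applied ad valorem rate: 9.5% + 39.5% = 49%.
Duty = £35,100.00 × 49% + 520 × £3.76 = £19,154.20.
Line 2 (V-234, Fenova, 3,336 kg, £754,503.12):
Base rate for V-234 is 10.5%.
Origin Fenova qualifies under the Coreth–Fenova agreement and V-234 is covered: preferential rate 6.5% applies instead.
The additional-duty order on V-234 targets Narova, not Fenova; it does not apply.
Duty = £754,503.12 × 6.5% = £49,042.70.
Line 3 (E-151, Pelos, 3,773 kg, £328,213.27):
Base rate for E-151 is £2.00/kg.
Duty = 3,773 × £2.00 = £7,546.00.
Total = £19,154.20 + £49,042.70 + £7,546.00 = £75,742.90.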